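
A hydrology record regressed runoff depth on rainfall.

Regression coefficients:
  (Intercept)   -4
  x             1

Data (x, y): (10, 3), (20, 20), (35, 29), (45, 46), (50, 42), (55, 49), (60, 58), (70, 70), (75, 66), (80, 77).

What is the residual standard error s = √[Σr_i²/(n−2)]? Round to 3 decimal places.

s = 3.873

x=10: ŷ = -4 + 10 = 6; r = 3 − 6 = -3
x=20: ŷ = -4 + 20 = 16; r = 20 − 16 = 4
x=35: ŷ = -4 + 35 = 31; r = 29 − 31 = -2
x=45: ŷ = -4 + 45 = 41; r = 46 − 41 = 5
x=50: ŷ = -4 + 50 = 46; r = 42 − 46 = -4
x=55: ŷ = -4 + 55 = 51; r = 49 − 51 = -2
x=60: ŷ = -4 + 60 = 56; r = 58 − 56 = 2
x=70: ŷ = -4 + 70 = 66; r = 70 − 66 = 4
x=75: ŷ = -4 + 75 = 71; r = 66 − 71 = -5
x=80: ŷ = -4 + 80 = 76; r = 77 − 76 = 1
SSE = 9 + 16 + 4 + 25 + 16 + 4 + 4 + 16 + 25 + 1 = 120
s = √(120/8) = √15 ≈ 3.873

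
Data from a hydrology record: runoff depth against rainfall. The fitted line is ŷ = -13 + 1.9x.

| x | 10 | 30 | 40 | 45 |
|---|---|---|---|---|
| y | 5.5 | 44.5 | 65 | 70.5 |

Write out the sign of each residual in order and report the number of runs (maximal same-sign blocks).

3 runs

x=10: ŷ = -13 + 1.9·10 = 6; r = 5.5 − 6 = -0.5
x=30: ŷ = -13 + 1.9·30 = 44; r = 44.5 − 44 = 0.5
x=40: ŷ = -13 + 1.9·40 = 63; r = 65 − 63 = 2
x=45: ŷ = -13 + 1.9·45 = 72.5; r = 70.5 − 72.5 = -2
Signs: − + + −
Runs: −×1, +×2, −×1 → 3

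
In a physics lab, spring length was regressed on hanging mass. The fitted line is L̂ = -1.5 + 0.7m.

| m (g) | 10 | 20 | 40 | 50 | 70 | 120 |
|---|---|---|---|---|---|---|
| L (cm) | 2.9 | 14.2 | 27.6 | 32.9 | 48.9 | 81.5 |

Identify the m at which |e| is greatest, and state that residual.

m = 10, e = -2.6

m=10: L̂ = -1.5 + 0.7·10 = 5.5; e = 2.9 − 5.5 = -2.6
m=20: L̂ = -1.5 + 0.7·20 = 12.5; e = 14.2 − 12.5 = 1.7
m=40: L̂ = -1.5 + 0.7·40 = 26.5; e = 27.6 − 26.5 = 1.1
m=50: L̂ = -1.5 + 0.7·50 = 33.5; e = 32.9 − 33.5 = -0.6
m=70: L̂ = -1.5 + 0.7·70 = 47.5; e = 48.9 − 47.5 = 1.4
m=120: L̂ = -1.5 + 0.7·120 = 82.5; e = 81.5 − 82.5 = -1
Largest |e| is 2.6 at m = 10, residual -2.6.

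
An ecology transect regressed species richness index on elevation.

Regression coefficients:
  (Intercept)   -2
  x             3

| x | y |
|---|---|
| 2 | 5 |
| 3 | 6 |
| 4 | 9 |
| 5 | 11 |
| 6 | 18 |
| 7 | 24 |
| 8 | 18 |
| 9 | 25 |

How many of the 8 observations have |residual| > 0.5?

7

x=2: ŷ = -2 + 3·2 = 4; r = 5 − 4 = 1
x=3: ŷ = -2 + 3·3 = 7; r = 6 − 7 = -1
x=4: ŷ = -2 + 3·4 = 10; r = 9 − 10 = -1
x=5: ŷ = -2 + 3·5 = 13; r = 11 − 13 = -2
x=6: ŷ = -2 + 3·6 = 16; r = 18 − 16 = 2
x=7: ŷ = -2 + 3·7 = 19; r = 24 − 19 = 5
x=8: ŷ = -2 + 3·8 = 22; r = 18 − 22 = -4
x=9: ŷ = -2 + 3·9 = 25; r = 25 − 25 = 0
|r| > 0.5: x=2 (|r|=1), x=3 (|r|=1), x=4 (|r|=1), x=5 (|r|=2), x=6 (|r|=2), x=7 (|r|=5), x=8 (|r|=4) → 7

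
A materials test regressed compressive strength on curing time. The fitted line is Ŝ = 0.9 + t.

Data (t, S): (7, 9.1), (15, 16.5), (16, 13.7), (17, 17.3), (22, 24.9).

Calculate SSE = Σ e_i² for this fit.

SSE = 16.4

t=7: Ŝ = 0.9 + 7 = 7.9; e = 9.1 − 7.9 = 1.2
t=15: Ŝ = 0.9 + 15 = 15.9; e = 16.5 − 15.9 = 0.6
t=16: Ŝ = 0.9 + 16 = 16.9; e = 13.7 − 16.9 = -3.2
t=17: Ŝ = 0.9 + 17 = 17.9; e = 17.3 − 17.9 = -0.6
t=22: Ŝ = 0.9 + 22 = 22.9; e = 24.9 − 22.9 = 2
SSE = 1.44 + 0.36 + 10.24 + 0.36 + 4 = 16.4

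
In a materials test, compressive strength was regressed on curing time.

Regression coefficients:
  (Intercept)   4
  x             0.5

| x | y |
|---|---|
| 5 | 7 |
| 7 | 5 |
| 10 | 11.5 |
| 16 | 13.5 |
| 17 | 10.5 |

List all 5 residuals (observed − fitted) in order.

0.5, -2.5, 2.5, 1.5, -2

x=5: ŷ = 4 + 0.5·5 = 6.5; r = 7 − 6.5 = 0.5
x=7: ŷ = 4 + 0.5·7 = 7.5; r = 5 − 7.5 = -2.5
x=10: ŷ = 4 + 0.5·10 = 9; r = 11.5 − 9 = 2.5
x=16: ŷ = 4 + 0.5·16 = 12; r = 13.5 − 12 = 1.5
x=17: ŷ = 4 + 0.5·17 = 12.5; r = 10.5 − 12.5 = -2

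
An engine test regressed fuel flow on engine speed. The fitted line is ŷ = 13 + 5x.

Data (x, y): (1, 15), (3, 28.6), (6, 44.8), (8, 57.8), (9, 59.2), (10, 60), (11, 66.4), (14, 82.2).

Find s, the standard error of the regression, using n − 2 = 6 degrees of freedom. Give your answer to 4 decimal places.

x=1: ŷ = 13 + 5·1 = 18; e = 15 − 18 = -3
x=3: ŷ = 13 + 5·3 = 28; e = 28.6 − 28 = 0.6
x=6: ŷ = 13 + 5·6 = 43; e = 44.8 − 43 = 1.8
x=8: ŷ = 13 + 5·8 = 53; e = 57.8 − 53 = 4.8
x=9: ŷ = 13 + 5·9 = 58; e = 59.2 − 58 = 1.2
x=10: ŷ = 13 + 5·10 = 63; e = 60 − 63 = -3
x=11: ŷ = 13 + 5·11 = 68; e = 66.4 − 68 = -1.6
x=14: ŷ = 13 + 5·14 = 83; e = 82.2 − 83 = -0.8
SSE = 9 + 0.36 + 3.24 + 23.04 + 1.44 + 9 + 2.56 + 0.64 = 49.28
s = √(49.28/6) = √8.21333 ≈ 2.8659

s = 2.8659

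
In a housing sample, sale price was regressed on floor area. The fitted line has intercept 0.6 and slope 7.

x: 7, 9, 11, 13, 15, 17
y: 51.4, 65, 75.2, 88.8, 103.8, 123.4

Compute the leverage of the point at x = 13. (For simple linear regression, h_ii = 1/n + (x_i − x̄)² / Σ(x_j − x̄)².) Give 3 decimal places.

x̄ = (7 + 9 + 11 + 13 + 15 + 17)/6 = 12
Σ(x − x̄)² = 25 + 9 + 1 + 1 + 9 + 25 = 70
h = 1/6 + (1)²/70 = 0.166667 + 0.0142857 = 0.181

h = 0.181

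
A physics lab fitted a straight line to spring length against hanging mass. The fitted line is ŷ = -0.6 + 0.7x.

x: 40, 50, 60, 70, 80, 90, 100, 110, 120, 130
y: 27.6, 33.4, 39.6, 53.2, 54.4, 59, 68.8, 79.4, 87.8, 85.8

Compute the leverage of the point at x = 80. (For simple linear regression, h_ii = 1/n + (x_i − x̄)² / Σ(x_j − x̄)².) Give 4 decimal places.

h = 0.1030

x̄ = (40 + 50 + 60 + 70 + 80 + 90 + 100 + 110 + 120 + 130)/10 = 85
Σ(x − x̄)² = 2025 + 1225 + 625 + 225 + 25 + 25 + 225 + 625 + 1225 + 2025 = 8250
h = 1/10 + (-5)²/8250 = 0.1 + 0.0030303 = 0.1030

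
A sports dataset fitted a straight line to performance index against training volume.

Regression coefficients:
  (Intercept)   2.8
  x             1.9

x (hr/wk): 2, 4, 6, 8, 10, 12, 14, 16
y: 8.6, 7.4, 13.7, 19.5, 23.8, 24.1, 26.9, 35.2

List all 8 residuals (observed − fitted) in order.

2, -3, -0.5, 1.5, 2, -1.5, -2.5, 2

x=2: ŷ = 2.8 + 1.9·2 = 6.6; e = 8.6 − 6.6 = 2
x=4: ŷ = 2.8 + 1.9·4 = 10.4; e = 7.4 − 10.4 = -3
x=6: ŷ = 2.8 + 1.9·6 = 14.2; e = 13.7 − 14.2 = -0.5
x=8: ŷ = 2.8 + 1.9·8 = 18; e = 19.5 − 18 = 1.5
x=10: ŷ = 2.8 + 1.9·10 = 21.8; e = 23.8 − 21.8 = 2
x=12: ŷ = 2.8 + 1.9·12 = 25.6; e = 24.1 − 25.6 = -1.5
x=14: ŷ = 2.8 + 1.9·14 = 29.4; e = 26.9 − 29.4 = -2.5
x=16: ŷ = 2.8 + 1.9·16 = 33.2; e = 35.2 − 33.2 = 2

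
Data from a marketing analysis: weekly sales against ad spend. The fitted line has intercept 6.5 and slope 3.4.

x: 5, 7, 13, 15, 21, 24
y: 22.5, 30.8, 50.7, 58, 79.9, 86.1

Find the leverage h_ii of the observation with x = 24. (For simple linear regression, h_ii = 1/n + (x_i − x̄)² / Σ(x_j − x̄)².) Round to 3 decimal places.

x̄ = (5 + 7 + 13 + 15 + 21 + 24)/6 = 14.1667
Σ(x − x̄)² = 84.0278 + 51.3611 + 1.36111 + 0.694444 + 46.6944 + 96.6944 = 280.833
h = 1/6 + (9.83333)²/280.833 = 0.166667 + 0.344313 = 0.511

h = 0.511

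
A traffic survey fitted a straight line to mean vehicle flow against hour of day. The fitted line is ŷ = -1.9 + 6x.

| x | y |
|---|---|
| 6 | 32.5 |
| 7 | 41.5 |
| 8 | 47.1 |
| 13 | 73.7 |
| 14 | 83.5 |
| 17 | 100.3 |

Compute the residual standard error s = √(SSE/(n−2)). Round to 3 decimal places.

s = 1.822

x=6: ŷ = -1.9 + 6·6 = 34.1; e = 32.5 − 34.1 = -1.6
x=7: ŷ = -1.9 + 6·7 = 40.1; e = 41.5 − 40.1 = 1.4
x=8: ŷ = -1.9 + 6·8 = 46.1; e = 47.1 − 46.1 = 1
x=13: ŷ = -1.9 + 6·13 = 76.1; e = 73.7 − 76.1 = -2.4
x=14: ŷ = -1.9 + 6·14 = 82.1; e = 83.5 − 82.1 = 1.4
x=17: ŷ = -1.9 + 6·17 = 100.1; e = 100.3 − 100.1 = 0.2
SSE = 2.56 + 1.96 + 1 + 5.76 + 1.96 + 0.04 = 13.28
s = √(13.28/4) = √3.32 ≈ 1.822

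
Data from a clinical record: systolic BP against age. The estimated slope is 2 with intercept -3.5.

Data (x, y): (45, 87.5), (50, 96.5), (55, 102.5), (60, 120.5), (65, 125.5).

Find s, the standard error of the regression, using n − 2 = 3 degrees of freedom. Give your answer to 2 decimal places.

s = 3.37

x=45: ŷ = -3.5 + 2·45 = 86.5; e = 87.5 − 86.5 = 1
x=50: ŷ = -3.5 + 2·50 = 96.5; e = 96.5 − 96.5 = 0
x=55: ŷ = -3.5 + 2·55 = 106.5; e = 102.5 − 106.5 = -4
x=60: ŷ = -3.5 + 2·60 = 116.5; e = 120.5 − 116.5 = 4
x=65: ŷ = -3.5 + 2·65 = 126.5; e = 125.5 − 126.5 = -1
SSE = 1 + 0 + 16 + 16 + 1 = 34
s = √(34/3) = √11.3333 ≈ 3.37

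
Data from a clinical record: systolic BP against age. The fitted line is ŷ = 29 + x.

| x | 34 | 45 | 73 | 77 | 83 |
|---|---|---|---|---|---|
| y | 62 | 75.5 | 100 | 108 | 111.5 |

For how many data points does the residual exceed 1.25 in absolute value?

x=34: ŷ = 29 + 34 = 63; r = 62 − 63 = -1
x=45: ŷ = 29 + 45 = 74; r = 75.5 − 74 = 1.5
x=73: ŷ = 29 + 73 = 102; r = 100 − 102 = -2
x=77: ŷ = 29 + 77 = 106; r = 108 − 106 = 2
x=83: ŷ = 29 + 83 = 112; r = 111.5 − 112 = -0.5
|r| > 1.25: x=45 (|r|=1.5), x=73 (|r|=2), x=77 (|r|=2) → 3

3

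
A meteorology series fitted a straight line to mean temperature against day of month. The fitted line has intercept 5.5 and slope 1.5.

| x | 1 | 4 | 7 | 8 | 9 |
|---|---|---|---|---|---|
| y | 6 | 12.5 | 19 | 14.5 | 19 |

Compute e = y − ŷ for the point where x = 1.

e = -1

ŷ = 5.5 + 1.5·1 = 7
e = 6 − 7 = -1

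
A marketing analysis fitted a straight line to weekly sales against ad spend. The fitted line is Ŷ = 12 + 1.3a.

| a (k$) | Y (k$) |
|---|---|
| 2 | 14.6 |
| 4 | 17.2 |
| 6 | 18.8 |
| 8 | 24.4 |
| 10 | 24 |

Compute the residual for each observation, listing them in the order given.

0, 0, -1, 2, -1

a=2: Ŷ = 12 + 1.3·2 = 14.6; r = 14.6 − 14.6 = 0
a=4: Ŷ = 12 + 1.3·4 = 17.2; r = 17.2 − 17.2 = 0
a=6: Ŷ = 12 + 1.3·6 = 19.8; r = 18.8 − 19.8 = -1
a=8: Ŷ = 12 + 1.3·8 = 22.4; r = 24.4 − 22.4 = 2
a=10: Ŷ = 12 + 1.3·10 = 25; r = 24 − 25 = -1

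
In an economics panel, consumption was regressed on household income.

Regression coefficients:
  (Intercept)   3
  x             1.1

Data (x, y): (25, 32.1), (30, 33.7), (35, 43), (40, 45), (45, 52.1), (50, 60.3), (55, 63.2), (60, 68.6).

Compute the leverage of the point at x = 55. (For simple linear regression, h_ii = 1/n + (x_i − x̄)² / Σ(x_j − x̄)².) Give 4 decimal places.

x̄ = (25 + 30 + 35 + 40 + 45 + 50 + 55 + 60)/8 = 42.5
Σ(x − x̄)² = 306.25 + 156.25 + 56.25 + 6.25 + 6.25 + 56.25 + 156.25 + 306.25 = 1050
h = 1/8 + (12.5)²/1050 = 0.125 + 0.14881 = 0.2738

h = 0.2738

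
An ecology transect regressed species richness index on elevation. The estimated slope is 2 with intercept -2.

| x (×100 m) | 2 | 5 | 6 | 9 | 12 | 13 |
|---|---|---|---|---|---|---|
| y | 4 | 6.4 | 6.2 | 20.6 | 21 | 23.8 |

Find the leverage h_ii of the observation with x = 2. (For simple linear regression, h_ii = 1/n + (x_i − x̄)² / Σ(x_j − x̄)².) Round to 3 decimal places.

h = 0.541

x̄ = (2 + 5 + 6 + 9 + 12 + 13)/6 = 7.83333
Σ(x − x̄)² = 34.0278 + 8.02778 + 3.36111 + 1.36111 + 17.3611 + 26.6944 = 90.8333
h = 1/6 + (-5.83333)²/90.8333 = 0.166667 + 0.374618 = 0.541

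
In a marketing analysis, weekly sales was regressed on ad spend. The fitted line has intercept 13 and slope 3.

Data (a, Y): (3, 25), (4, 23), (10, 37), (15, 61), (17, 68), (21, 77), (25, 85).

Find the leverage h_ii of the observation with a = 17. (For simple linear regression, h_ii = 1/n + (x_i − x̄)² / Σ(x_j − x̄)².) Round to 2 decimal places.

h = 0.17

ā = (3 + 4 + 10 + 15 + 17 + 21 + 25)/7 = 13.5714
Σ(a − ā)² = 111.755 + 91.6122 + 12.7551 + 2.04082 + 11.7551 + 55.1837 + 130.612 = 415.714
h = 1/7 + (3.42857)²/415.714 = 0.142857 + 0.0282769 = 0.17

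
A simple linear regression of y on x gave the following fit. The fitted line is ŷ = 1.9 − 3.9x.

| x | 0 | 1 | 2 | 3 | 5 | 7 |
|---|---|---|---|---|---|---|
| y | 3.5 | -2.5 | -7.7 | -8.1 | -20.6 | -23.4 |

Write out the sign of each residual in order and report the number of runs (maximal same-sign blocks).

5 runs

x=0: ŷ = 1.9 − 3.9·0 = 1.9; r = 3.5 − 1.9 = 1.6
x=1: ŷ = 1.9 − 3.9·1 = -2; r = -2.5 − (-2) = -0.5
x=2: ŷ = 1.9 − 3.9·2 = -5.9; r = -7.7 − (-5.9) = -1.8
x=3: ŷ = 1.9 − 3.9·3 = -9.8; r = -8.1 − (-9.8) = 1.7
x=5: ŷ = 1.9 − 3.9·5 = -17.6; r = -20.6 − (-17.6) = -3
x=7: ŷ = 1.9 − 3.9·7 = -25.4; r = -23.4 − (-25.4) = 2
Signs: + − − + − +
Runs: +×1, −×2, +×1, −×1, +×1 → 5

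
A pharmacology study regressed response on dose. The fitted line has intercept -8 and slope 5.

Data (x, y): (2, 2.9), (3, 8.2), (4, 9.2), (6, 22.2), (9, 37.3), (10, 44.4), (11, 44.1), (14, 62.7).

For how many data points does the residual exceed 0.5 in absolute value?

x=2: ŷ = -8 + 5·2 = 2; e = 2.9 − 2 = 0.9
x=3: ŷ = -8 + 5·3 = 7; e = 8.2 − 7 = 1.2
x=4: ŷ = -8 + 5·4 = 12; e = 9.2 − 12 = -2.8
x=6: ŷ = -8 + 5·6 = 22; e = 22.2 − 22 = 0.2
x=9: ŷ = -8 + 5·9 = 37; e = 37.3 − 37 = 0.3
x=10: ŷ = -8 + 5·10 = 42; e = 44.4 − 42 = 2.4
x=11: ŷ = -8 + 5·11 = 47; e = 44.1 − 47 = -2.9
x=14: ŷ = -8 + 5·14 = 62; e = 62.7 − 62 = 0.7
|e| > 0.5: x=2 (|e|=0.9), x=3 (|e|=1.2), x=4 (|e|=2.8), x=10 (|e|=2.4), x=11 (|e|=2.9), x=14 (|e|=0.7) → 6

6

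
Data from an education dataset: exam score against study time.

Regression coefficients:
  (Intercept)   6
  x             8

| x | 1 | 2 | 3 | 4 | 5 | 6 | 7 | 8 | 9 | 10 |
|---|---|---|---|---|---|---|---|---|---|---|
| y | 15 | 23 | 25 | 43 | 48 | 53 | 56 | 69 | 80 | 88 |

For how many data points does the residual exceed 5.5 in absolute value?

1

x=1: ŷ = 6 + 8·1 = 14; e = 15 − 14 = 1
x=2: ŷ = 6 + 8·2 = 22; e = 23 − 22 = 1
x=3: ŷ = 6 + 8·3 = 30; e = 25 − 30 = -5
x=4: ŷ = 6 + 8·4 = 38; e = 43 − 38 = 5
x=5: ŷ = 6 + 8·5 = 46; e = 48 − 46 = 2
x=6: ŷ = 6 + 8·6 = 54; e = 53 − 54 = -1
x=7: ŷ = 6 + 8·7 = 62; e = 56 − 62 = -6
x=8: ŷ = 6 + 8·8 = 70; e = 69 − 70 = -1
x=9: ŷ = 6 + 8·9 = 78; e = 80 − 78 = 2
x=10: ŷ = 6 + 8·10 = 86; e = 88 − 86 = 2
|e| > 5.5: x=7 (|e|=6) → 1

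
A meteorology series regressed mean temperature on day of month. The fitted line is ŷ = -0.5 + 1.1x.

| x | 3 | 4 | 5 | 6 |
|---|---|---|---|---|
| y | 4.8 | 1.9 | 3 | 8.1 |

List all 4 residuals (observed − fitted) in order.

x=3: ŷ = -0.5 + 1.1·3 = 2.8; r = 4.8 − 2.8 = 2
x=4: ŷ = -0.5 + 1.1·4 = 3.9; r = 1.9 − 3.9 = -2
x=5: ŷ = -0.5 + 1.1·5 = 5; r = 3 − 5 = -2
x=6: ŷ = -0.5 + 1.1·6 = 6.1; r = 8.1 − 6.1 = 2

2, -2, -2, 2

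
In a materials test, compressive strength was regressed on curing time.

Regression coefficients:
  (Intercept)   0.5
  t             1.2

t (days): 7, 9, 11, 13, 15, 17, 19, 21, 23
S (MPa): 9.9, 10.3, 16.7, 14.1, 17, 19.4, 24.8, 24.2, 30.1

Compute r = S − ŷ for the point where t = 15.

ŷ = 0.5 + 1.2·15 = 18.5
r = 17 − 18.5 = -1.5

r = -1.5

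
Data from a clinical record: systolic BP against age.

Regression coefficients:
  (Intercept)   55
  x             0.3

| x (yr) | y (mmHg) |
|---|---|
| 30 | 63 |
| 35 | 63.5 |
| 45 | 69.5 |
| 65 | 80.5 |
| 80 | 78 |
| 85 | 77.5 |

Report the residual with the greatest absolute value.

x=30: ŷ = 55 + 0.3·30 = 64; r = 63 − 64 = -1
x=35: ŷ = 55 + 0.3·35 = 65.5; r = 63.5 − 65.5 = -2
x=45: ŷ = 55 + 0.3·45 = 68.5; r = 69.5 − 68.5 = 1
x=65: ŷ = 55 + 0.3·65 = 74.5; r = 80.5 − 74.5 = 6
x=80: ŷ = 55 + 0.3·80 = 79; r = 78 − 79 = -1
x=85: ŷ = 55 + 0.3·85 = 80.5; r = 77.5 − 80.5 = -3
Largest |r| is 6 at x = 65, residual 6.

r = 6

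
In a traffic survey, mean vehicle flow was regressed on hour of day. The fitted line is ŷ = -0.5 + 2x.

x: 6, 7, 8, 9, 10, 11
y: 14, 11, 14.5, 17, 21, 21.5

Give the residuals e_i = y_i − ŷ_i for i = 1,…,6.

2.5, -2.5, -1, -0.5, 1.5, 0

x=6: ŷ = -0.5 + 2·6 = 11.5; e = 14 − 11.5 = 2.5
x=7: ŷ = -0.5 + 2·7 = 13.5; e = 11 − 13.5 = -2.5
x=8: ŷ = -0.5 + 2·8 = 15.5; e = 14.5 − 15.5 = -1
x=9: ŷ = -0.5 + 2·9 = 17.5; e = 17 − 17.5 = -0.5
x=10: ŷ = -0.5 + 2·10 = 19.5; e = 21 − 19.5 = 1.5
x=11: ŷ = -0.5 + 2·11 = 21.5; e = 21.5 − 21.5 = 0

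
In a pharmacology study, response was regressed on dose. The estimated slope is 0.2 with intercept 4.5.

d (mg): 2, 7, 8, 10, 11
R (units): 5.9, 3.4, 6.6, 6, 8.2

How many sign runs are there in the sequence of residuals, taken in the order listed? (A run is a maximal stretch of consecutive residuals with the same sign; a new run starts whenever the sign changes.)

5 runs

d=2: R̂ = 4.5 + 0.2·2 = 4.9; e = 5.9 − 4.9 = 1
d=7: R̂ = 4.5 + 0.2·7 = 5.9; e = 3.4 − 5.9 = -2.5
d=8: R̂ = 4.5 + 0.2·8 = 6.1; e = 6.6 − 6.1 = 0.5
d=10: R̂ = 4.5 + 0.2·10 = 6.5; e = 6 − 6.5 = -0.5
d=11: R̂ = 4.5 + 0.2·11 = 6.7; e = 8.2 − 6.7 = 1.5
Signs: + − + − +
Runs: +×1, −×1, +×1, −×1, +×1 → 5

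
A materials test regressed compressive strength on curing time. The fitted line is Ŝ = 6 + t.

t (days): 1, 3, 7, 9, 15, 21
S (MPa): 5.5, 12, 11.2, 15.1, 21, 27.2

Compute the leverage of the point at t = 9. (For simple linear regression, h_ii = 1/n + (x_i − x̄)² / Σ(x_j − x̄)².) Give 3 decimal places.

t̄ = (1 + 3 + 7 + 9 + 15 + 21)/6 = 9.33333
Σ(t − t̄)² = 69.4444 + 40.1111 + 5.44444 + 0.111111 + 32.1111 + 136.111 = 283.333
h = 1/6 + (-0.333333)²/283.333 = 0.166667 + 0.000392157 = 0.167

h = 0.167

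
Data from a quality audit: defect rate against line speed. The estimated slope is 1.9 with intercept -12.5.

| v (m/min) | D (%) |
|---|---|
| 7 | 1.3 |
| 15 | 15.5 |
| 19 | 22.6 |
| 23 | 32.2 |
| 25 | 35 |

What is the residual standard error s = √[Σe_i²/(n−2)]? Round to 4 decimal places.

v=7: ŷ = -12.5 + 1.9·7 = 0.8; e = 1.3 − 0.8 = 0.5
v=15: ŷ = -12.5 + 1.9·15 = 16; e = 15.5 − 16 = -0.5
v=19: ŷ = -12.5 + 1.9·19 = 23.6; e = 22.6 − 23.6 = -1
v=23: ŷ = -12.5 + 1.9·23 = 31.2; e = 32.2 − 31.2 = 1
v=25: ŷ = -12.5 + 1.9·25 = 35; e = 35 − 35 = 0
SSE = 0.25 + 0.25 + 1 + 1 + 0 = 2.5
s = √(2.5/3) = √0.833333 ≈ 0.9129

s = 0.9129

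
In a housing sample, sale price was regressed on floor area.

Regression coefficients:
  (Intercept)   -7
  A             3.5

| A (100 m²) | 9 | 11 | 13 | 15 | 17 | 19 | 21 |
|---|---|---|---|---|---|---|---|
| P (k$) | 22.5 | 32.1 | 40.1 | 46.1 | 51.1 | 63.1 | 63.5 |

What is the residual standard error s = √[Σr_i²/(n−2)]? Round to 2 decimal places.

A=9: P̂ = -7 + 3.5·9 = 24.5; r = 22.5 − 24.5 = -2
A=11: P̂ = -7 + 3.5·11 = 31.5; r = 32.1 − 31.5 = 0.6
A=13: P̂ = -7 + 3.5·13 = 38.5; r = 40.1 − 38.5 = 1.6
A=15: P̂ = -7 + 3.5·15 = 45.5; r = 46.1 − 45.5 = 0.6
A=17: P̂ = -7 + 3.5·17 = 52.5; r = 51.1 − 52.5 = -1.4
A=19: P̂ = -7 + 3.5·19 = 59.5; r = 63.1 − 59.5 = 3.6
A=21: P̂ = -7 + 3.5·21 = 66.5; r = 63.5 − 66.5 = -3
SSE = 4 + 0.36 + 2.56 + 0.36 + 1.96 + 12.96 + 9 = 31.2
s = √(31.2/5) = √6.24 ≈ 2.50

s = 2.50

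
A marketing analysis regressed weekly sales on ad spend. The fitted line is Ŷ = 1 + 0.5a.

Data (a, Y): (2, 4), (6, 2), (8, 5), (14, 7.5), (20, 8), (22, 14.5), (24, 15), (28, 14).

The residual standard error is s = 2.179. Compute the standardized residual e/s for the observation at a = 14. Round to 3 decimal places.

-0.229

Ŷ = 1 + 0.5·14 = 8
e = 7.5 − 8 = -0.5
e/s = -0.5 / 2.179 = -0.229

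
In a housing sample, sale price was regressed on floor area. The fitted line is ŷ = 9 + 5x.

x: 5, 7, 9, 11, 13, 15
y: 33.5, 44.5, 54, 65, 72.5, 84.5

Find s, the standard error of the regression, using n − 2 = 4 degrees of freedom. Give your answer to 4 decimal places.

x=5: ŷ = 9 + 5·5 = 34; e = 33.5 − 34 = -0.5
x=7: ŷ = 9 + 5·7 = 44; e = 44.5 − 44 = 0.5
x=9: ŷ = 9 + 5·9 = 54; e = 54 − 54 = 0
x=11: ŷ = 9 + 5·11 = 64; e = 65 − 64 = 1
x=13: ŷ = 9 + 5·13 = 74; e = 72.5 − 74 = -1.5
x=15: ŷ = 9 + 5·15 = 84; e = 84.5 − 84 = 0.5
SSE = 0.25 + 0.25 + 0 + 1 + 2.25 + 0.25 = 4
s = √(4/4) = √1 ≈ 1.0000

s = 1.0000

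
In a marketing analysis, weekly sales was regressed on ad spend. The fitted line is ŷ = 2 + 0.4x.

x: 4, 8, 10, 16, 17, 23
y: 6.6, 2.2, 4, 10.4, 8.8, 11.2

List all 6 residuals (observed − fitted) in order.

x=4: ŷ = 2 + 0.4·4 = 3.6; r = 6.6 − 3.6 = 3
x=8: ŷ = 2 + 0.4·8 = 5.2; r = 2.2 − 5.2 = -3
x=10: ŷ = 2 + 0.4·10 = 6; r = 4 − 6 = -2
x=16: ŷ = 2 + 0.4·16 = 8.4; r = 10.4 − 8.4 = 2
x=17: ŷ = 2 + 0.4·17 = 8.8; r = 8.8 − 8.8 = 0
x=23: ŷ = 2 + 0.4·23 = 11.2; r = 11.2 − 11.2 = 0

3, -3, -2, 2, 0, 0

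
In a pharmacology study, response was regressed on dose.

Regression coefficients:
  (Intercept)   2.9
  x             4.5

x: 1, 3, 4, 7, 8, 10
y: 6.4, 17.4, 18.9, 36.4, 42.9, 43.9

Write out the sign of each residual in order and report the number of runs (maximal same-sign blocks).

x=1: ŷ = 2.9 + 4.5·1 = 7.4; e = 6.4 − 7.4 = -1
x=3: ŷ = 2.9 + 4.5·3 = 16.4; e = 17.4 − 16.4 = 1
x=4: ŷ = 2.9 + 4.5·4 = 20.9; e = 18.9 − 20.9 = -2
x=7: ŷ = 2.9 + 4.5·7 = 34.4; e = 36.4 − 34.4 = 2
x=8: ŷ = 2.9 + 4.5·8 = 38.9; e = 42.9 − 38.9 = 4
x=10: ŷ = 2.9 + 4.5·10 = 47.9; e = 43.9 − 47.9 = -4
Signs: − + − + + −
Runs: −×1, +×1, −×1, +×2, −×1 → 5

5 runs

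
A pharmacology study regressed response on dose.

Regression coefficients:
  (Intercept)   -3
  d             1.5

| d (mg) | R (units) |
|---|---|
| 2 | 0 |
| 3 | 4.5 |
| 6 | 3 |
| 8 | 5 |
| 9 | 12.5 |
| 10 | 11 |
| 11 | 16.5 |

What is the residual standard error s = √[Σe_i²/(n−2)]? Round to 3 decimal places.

s = 3.098

d=2: R̂ = -3 + 1.5·2 = 0; e = 0 − 0 = 0
d=3: R̂ = -3 + 1.5·3 = 1.5; e = 4.5 − 1.5 = 3
d=6: R̂ = -3 + 1.5·6 = 6; e = 3 − 6 = -3
d=8: R̂ = -3 + 1.5·8 = 9; e = 5 − 9 = -4
d=9: R̂ = -3 + 1.5·9 = 10.5; e = 12.5 − 10.5 = 2
d=10: R̂ = -3 + 1.5·10 = 12; e = 11 − 12 = -1
d=11: R̂ = -3 + 1.5·11 = 13.5; e = 16.5 − 13.5 = 3
SSE = 0 + 9 + 9 + 16 + 4 + 1 + 9 = 48
s = √(48/5) = √9.6 ≈ 3.098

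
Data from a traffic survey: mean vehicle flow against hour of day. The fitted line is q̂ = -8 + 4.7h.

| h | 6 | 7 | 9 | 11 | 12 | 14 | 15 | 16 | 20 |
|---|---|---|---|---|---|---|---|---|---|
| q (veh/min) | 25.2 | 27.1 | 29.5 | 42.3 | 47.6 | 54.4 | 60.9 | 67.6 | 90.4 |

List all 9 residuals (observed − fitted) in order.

5, 2.2, -4.8, -1.4, -0.8, -3.4, -1.6, 0.4, 4.4

h=6: q̂ = -8 + 4.7·6 = 20.2; r = 25.2 − 20.2 = 5
h=7: q̂ = -8 + 4.7·7 = 24.9; r = 27.1 − 24.9 = 2.2
h=9: q̂ = -8 + 4.7·9 = 34.3; r = 29.5 − 34.3 = -4.8
h=11: q̂ = -8 + 4.7·11 = 43.7; r = 42.3 − 43.7 = -1.4
h=12: q̂ = -8 + 4.7·12 = 48.4; r = 47.6 − 48.4 = -0.8
h=14: q̂ = -8 + 4.7·14 = 57.8; r = 54.4 − 57.8 = -3.4
h=15: q̂ = -8 + 4.7·15 = 62.5; r = 60.9 − 62.5 = -1.6
h=16: q̂ = -8 + 4.7·16 = 67.2; r = 67.6 − 67.2 = 0.4
h=20: q̂ = -8 + 4.7·20 = 86; r = 90.4 − 86 = 4.4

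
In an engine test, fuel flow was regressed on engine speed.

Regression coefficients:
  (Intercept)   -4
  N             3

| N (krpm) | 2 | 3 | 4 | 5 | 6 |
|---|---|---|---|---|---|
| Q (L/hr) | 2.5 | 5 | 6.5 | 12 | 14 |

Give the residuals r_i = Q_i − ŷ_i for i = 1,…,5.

0.5, 0, -1.5, 1, 0

N=2: ŷ = -4 + 3·2 = 2; r = 2.5 − 2 = 0.5
N=3: ŷ = -4 + 3·3 = 5; r = 5 − 5 = 0
N=4: ŷ = -4 + 3·4 = 8; r = 6.5 − 8 = -1.5
N=5: ŷ = -4 + 3·5 = 11; r = 12 − 11 = 1
N=6: ŷ = -4 + 3·6 = 14; r = 14 − 14 = 0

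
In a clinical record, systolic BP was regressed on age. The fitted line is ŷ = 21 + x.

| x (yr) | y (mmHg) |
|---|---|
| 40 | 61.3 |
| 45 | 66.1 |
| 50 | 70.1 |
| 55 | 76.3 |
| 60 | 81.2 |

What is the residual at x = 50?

e = -0.9

ŷ = 21 + 50 = 71
e = 70.1 − 71 = -0.9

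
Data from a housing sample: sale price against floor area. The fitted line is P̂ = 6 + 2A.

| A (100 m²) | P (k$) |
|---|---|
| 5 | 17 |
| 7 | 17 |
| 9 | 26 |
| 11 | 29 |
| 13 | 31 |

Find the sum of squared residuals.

A=5: P̂ = 6 + 2·5 = 16; r = 17 − 16 = 1
A=7: P̂ = 6 + 2·7 = 20; r = 17 − 20 = -3
A=9: P̂ = 6 + 2·9 = 24; r = 26 − 24 = 2
A=11: P̂ = 6 + 2·11 = 28; r = 29 − 28 = 1
A=13: P̂ = 6 + 2·13 = 32; r = 31 − 32 = -1
SSE = 1 + 9 + 4 + 1 + 1 = 16

SSE = 16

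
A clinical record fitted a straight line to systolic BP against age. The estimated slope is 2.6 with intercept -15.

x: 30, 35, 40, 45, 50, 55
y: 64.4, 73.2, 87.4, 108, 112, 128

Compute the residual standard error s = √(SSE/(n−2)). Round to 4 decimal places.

s = 3.7868

x=30: ŷ = -15 + 2.6·30 = 63; r = 64.4 − 63 = 1.4
x=35: ŷ = -15 + 2.6·35 = 76; r = 73.2 − 76 = -2.8
x=40: ŷ = -15 + 2.6·40 = 89; r = 87.4 − 89 = -1.6
x=45: ŷ = -15 + 2.6·45 = 102; r = 108 − 102 = 6
x=50: ŷ = -15 + 2.6·50 = 115; r = 112 − 115 = -3
x=55: ŷ = -15 + 2.6·55 = 128; r = 128 − 128 = 0
SSE = 1.96 + 7.84 + 2.56 + 36 + 9 + 0 = 57.36
s = √(57.36/4) = √14.34 ≈ 3.7868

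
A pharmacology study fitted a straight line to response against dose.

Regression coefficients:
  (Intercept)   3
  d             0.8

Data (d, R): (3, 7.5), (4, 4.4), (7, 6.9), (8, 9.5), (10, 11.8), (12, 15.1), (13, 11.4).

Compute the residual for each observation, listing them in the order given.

d=3: R̂ = 3 + 0.8·3 = 5.4; e = 7.5 − 5.4 = 2.1
d=4: R̂ = 3 + 0.8·4 = 6.2; e = 4.4 − 6.2 = -1.8
d=7: R̂ = 3 + 0.8·7 = 8.6; e = 6.9 − 8.6 = -1.7
d=8: R̂ = 3 + 0.8·8 = 9.4; e = 9.5 − 9.4 = 0.1
d=10: R̂ = 3 + 0.8·10 = 11; e = 11.8 − 11 = 0.8
d=12: R̂ = 3 + 0.8·12 = 12.6; e = 15.1 − 12.6 = 2.5
d=13: R̂ = 3 + 0.8·13 = 13.4; e = 11.4 − 13.4 = -2

2.1, -1.8, -1.7, 0.1, 0.8, 2.5, -2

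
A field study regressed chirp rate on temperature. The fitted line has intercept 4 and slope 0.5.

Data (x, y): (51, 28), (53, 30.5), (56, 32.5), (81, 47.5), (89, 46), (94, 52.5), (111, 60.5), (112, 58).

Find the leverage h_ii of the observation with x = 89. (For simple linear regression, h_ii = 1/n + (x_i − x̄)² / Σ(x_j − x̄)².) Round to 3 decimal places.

h = 0.140

x̄ = (51 + 53 + 56 + 81 + 89 + 94 + 111 + 112)/8 = 80.875
Σ(x − x̄)² = 892.516 + 777.016 + 618.766 + 0.015625 + 66.0156 + 172.266 + 907.516 + 968.766 = 4402.88
h = 1/8 + (8.125)²/4402.88 = 0.125 + 0.0149938 = 0.140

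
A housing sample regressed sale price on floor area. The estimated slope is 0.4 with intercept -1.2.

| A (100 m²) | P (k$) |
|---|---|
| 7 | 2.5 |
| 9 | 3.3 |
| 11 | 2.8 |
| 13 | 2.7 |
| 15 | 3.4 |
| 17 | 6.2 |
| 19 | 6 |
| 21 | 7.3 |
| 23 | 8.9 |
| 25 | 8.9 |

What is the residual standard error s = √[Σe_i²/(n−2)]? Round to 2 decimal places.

s = 0.92

A=7: ŷ = -1.2 + 0.4·7 = 1.6; e = 2.5 − 1.6 = 0.9
A=9: ŷ = -1.2 + 0.4·9 = 2.4; e = 3.3 − 2.4 = 0.9
A=11: ŷ = -1.2 + 0.4·11 = 3.2; e = 2.8 − 3.2 = -0.4
A=13: ŷ = -1.2 + 0.4·13 = 4; e = 2.7 − 4 = -1.3
A=15: ŷ = -1.2 + 0.4·15 = 4.8; e = 3.4 − 4.8 = -1.4
A=17: ŷ = -1.2 + 0.4·17 = 5.6; e = 6.2 − 5.6 = 0.6
A=19: ŷ = -1.2 + 0.4·19 = 6.4; e = 6 − 6.4 = -0.4
A=21: ŷ = -1.2 + 0.4·21 = 7.2; e = 7.3 − 7.2 = 0.1
A=23: ŷ = -1.2 + 0.4·23 = 8; e = 8.9 − 8 = 0.9
A=25: ŷ = -1.2 + 0.4·25 = 8.8; e = 8.9 − 8.8 = 0.1
SSE = 0.81 + 0.81 + 0.16 + 1.69 + 1.96 + 0.36 + 0.16 + 0.01 + 0.81 + 0.01 = 6.78
s = √(6.78/8) = √0.8475 ≈ 0.92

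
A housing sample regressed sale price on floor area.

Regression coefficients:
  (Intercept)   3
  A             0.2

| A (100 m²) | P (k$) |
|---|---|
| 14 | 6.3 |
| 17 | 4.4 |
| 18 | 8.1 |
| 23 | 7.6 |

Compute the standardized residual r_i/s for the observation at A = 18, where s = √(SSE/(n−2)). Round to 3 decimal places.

A=14: P̂ = 3 + 0.2·14 = 5.8; r = 6.3 − 5.8 = 0.5
A=17: P̂ = 3 + 0.2·17 = 6.4; r = 4.4 − 6.4 = -2
A=18: P̂ = 3 + 0.2·18 = 6.6; r = 8.1 − 6.6 = 1.5
A=23: P̂ = 3 + 0.2·23 = 7.6; r = 7.6 − 7.6 = 0
SSE = 0.25 + 4 + 2.25 + 0 = 6.5
s = √(6.5/2) = 1.80278
r/s = 1.5 / 1.80278 = 0.832

0.832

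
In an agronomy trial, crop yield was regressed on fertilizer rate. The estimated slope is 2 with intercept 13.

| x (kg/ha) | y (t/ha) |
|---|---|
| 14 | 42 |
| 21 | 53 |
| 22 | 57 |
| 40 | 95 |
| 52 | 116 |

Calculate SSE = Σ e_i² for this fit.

SSE = 10

x=14: ŷ = 13 + 2·14 = 41; e = 42 − 41 = 1
x=21: ŷ = 13 + 2·21 = 55; e = 53 − 55 = -2
x=22: ŷ = 13 + 2·22 = 57; e = 57 − 57 = 0
x=40: ŷ = 13 + 2·40 = 93; e = 95 − 93 = 2
x=52: ŷ = 13 + 2·52 = 117; e = 116 − 117 = -1
SSE = 1 + 4 + 0 + 4 + 1 = 10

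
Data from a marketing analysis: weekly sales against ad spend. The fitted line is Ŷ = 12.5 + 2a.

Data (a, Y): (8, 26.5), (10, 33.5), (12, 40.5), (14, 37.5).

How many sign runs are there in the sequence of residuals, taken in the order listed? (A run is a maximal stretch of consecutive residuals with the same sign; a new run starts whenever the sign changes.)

a=8: Ŷ = 12.5 + 2·8 = 28.5; e = 26.5 − 28.5 = -2
a=10: Ŷ = 12.5 + 2·10 = 32.5; e = 33.5 − 32.5 = 1
a=12: Ŷ = 12.5 + 2·12 = 36.5; e = 40.5 − 36.5 = 4
a=14: Ŷ = 12.5 + 2·14 = 40.5; e = 37.5 − 40.5 = -3
Signs: − + + −
Runs: −×1, +×2, −×1 → 3

3 runs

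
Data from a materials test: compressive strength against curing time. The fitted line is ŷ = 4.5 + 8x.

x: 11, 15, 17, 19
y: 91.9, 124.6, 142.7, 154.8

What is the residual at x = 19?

ŷ = 4.5 + 8·19 = 156.5
e = 154.8 − 156.5 = -1.7

e = -1.7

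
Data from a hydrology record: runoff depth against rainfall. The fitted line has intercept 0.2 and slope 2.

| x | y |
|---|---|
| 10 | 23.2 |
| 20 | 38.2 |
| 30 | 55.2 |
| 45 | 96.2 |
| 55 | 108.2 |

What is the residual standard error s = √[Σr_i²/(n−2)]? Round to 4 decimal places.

s = 5.0990

x=10: ŷ = 0.2 + 2·10 = 20.2; r = 23.2 − 20.2 = 3
x=20: ŷ = 0.2 + 2·20 = 40.2; r = 38.2 − 40.2 = -2
x=30: ŷ = 0.2 + 2·30 = 60.2; r = 55.2 − 60.2 = -5
x=45: ŷ = 0.2 + 2·45 = 90.2; r = 96.2 − 90.2 = 6
x=55: ŷ = 0.2 + 2·55 = 110.2; r = 108.2 − 110.2 = -2
SSE = 9 + 4 + 25 + 36 + 4 = 78
s = √(78/3) = √26 ≈ 5.0990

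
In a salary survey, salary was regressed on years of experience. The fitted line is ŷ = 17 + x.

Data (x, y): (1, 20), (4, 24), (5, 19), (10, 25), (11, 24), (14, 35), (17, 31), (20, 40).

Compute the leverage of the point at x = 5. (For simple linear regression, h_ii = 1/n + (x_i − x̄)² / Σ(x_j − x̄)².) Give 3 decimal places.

h = 0.215

x̄ = (1 + 4 + 5 + 10 + 11 + 14 + 17 + 20)/8 = 10.25
Σ(x − x̄)² = 85.5625 + 39.0625 + 27.5625 + 0.0625 + 0.5625 + 14.0625 + 45.5625 + 95.0625 = 307.5
h = 1/8 + (-5.25)²/307.5 = 0.125 + 0.0896341 = 0.215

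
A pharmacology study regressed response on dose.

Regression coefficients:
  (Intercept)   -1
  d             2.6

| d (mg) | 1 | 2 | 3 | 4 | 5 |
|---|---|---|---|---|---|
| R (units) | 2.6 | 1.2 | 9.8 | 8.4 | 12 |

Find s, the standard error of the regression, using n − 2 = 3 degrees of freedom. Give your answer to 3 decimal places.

d=1: R̂ = -1 + 2.6·1 = 1.6; e = 2.6 − 1.6 = 1
d=2: R̂ = -1 + 2.6·2 = 4.2; e = 1.2 − 4.2 = -3
d=3: R̂ = -1 + 2.6·3 = 6.8; e = 9.8 − 6.8 = 3
d=4: R̂ = -1 + 2.6·4 = 9.4; e = 8.4 − 9.4 = -1
d=5: R̂ = -1 + 2.6·5 = 12; e = 12 − 12 = 0
SSE = 1 + 9 + 9 + 1 + 0 = 20
s = √(20/3) = √6.66667 ≈ 2.582

s = 2.582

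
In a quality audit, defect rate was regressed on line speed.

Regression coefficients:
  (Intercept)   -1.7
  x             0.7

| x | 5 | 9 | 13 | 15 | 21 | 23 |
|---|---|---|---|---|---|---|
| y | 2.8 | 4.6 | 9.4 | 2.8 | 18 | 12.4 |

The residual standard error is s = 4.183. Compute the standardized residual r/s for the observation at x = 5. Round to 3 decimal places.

0.239

ŷ = -1.7 + 0.7·5 = 1.8
r = 2.8 − 1.8 = 1
r/s = 1 / 4.183 = 0.239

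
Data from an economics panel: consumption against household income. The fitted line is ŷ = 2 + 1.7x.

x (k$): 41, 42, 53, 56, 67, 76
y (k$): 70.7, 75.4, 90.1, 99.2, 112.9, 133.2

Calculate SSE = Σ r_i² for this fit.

SSE = 26

x=41: ŷ = 2 + 1.7·41 = 71.7; r = 70.7 − 71.7 = -1
x=42: ŷ = 2 + 1.7·42 = 73.4; r = 75.4 − 73.4 = 2
x=53: ŷ = 2 + 1.7·53 = 92.1; r = 90.1 − 92.1 = -2
x=56: ŷ = 2 + 1.7·56 = 97.2; r = 99.2 − 97.2 = 2
x=67: ŷ = 2 + 1.7·67 = 115.9; r = 112.9 − 115.9 = -3
x=76: ŷ = 2 + 1.7·76 = 131.2; r = 133.2 − 131.2 = 2
SSE = 1 + 4 + 4 + 4 + 9 + 4 = 26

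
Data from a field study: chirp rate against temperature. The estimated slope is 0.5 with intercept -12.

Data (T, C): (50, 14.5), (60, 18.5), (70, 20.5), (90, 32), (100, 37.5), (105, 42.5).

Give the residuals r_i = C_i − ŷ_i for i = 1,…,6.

T=50: ŷ = -12 + 0.5·50 = 13; r = 14.5 − 13 = 1.5
T=60: ŷ = -12 + 0.5·60 = 18; r = 18.5 − 18 = 0.5
T=70: ŷ = -12 + 0.5·70 = 23; r = 20.5 − 23 = -2.5
T=90: ŷ = -12 + 0.5·90 = 33; r = 32 − 33 = -1
T=100: ŷ = -12 + 0.5·100 = 38; r = 37.5 − 38 = -0.5
T=105: ŷ = -12 + 0.5·105 = 40.5; r = 42.5 − 40.5 = 2

1.5, 0.5, -2.5, -1, -0.5, 2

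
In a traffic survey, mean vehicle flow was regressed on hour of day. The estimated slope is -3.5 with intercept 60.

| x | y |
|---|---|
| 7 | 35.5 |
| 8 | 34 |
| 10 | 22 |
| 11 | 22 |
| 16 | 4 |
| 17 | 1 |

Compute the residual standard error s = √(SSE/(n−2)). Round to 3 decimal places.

s = 1.837

x=7: ŷ = 60 − 3.5·7 = 35.5; e = 35.5 − 35.5 = 0
x=8: ŷ = 60 − 3.5·8 = 32; e = 34 − 32 = 2
x=10: ŷ = 60 − 3.5·10 = 25; e = 22 − 25 = -3
x=11: ŷ = 60 − 3.5·11 = 21.5; e = 22 − 21.5 = 0.5
x=16: ŷ = 60 − 3.5·16 = 4; e = 4 − 4 = 0
x=17: ŷ = 60 − 3.5·17 = 0.5; e = 1 − 0.5 = 0.5
SSE = 0 + 4 + 9 + 0.25 + 0 + 0.25 = 13.5
s = √(13.5/4) = √3.375 ≈ 1.837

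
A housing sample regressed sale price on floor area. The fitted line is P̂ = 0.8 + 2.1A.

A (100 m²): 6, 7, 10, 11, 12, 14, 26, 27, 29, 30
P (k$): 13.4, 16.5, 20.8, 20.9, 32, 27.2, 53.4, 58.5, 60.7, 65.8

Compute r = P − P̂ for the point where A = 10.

P̂ = 0.8 + 2.1·10 = 21.8
r = 20.8 − 21.8 = -1

r = -1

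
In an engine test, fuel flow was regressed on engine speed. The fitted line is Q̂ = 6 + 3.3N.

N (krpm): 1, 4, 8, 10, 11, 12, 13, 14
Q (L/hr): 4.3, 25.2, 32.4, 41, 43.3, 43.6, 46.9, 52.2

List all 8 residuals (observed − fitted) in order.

N=1: Q̂ = 6 + 3.3·1 = 9.3; e = 4.3 − 9.3 = -5
N=4: Q̂ = 6 + 3.3·4 = 19.2; e = 25.2 − 19.2 = 6
N=8: Q̂ = 6 + 3.3·8 = 32.4; e = 32.4 − 32.4 = 0
N=10: Q̂ = 6 + 3.3·10 = 39; e = 41 − 39 = 2
N=11: Q̂ = 6 + 3.3·11 = 42.3; e = 43.3 − 42.3 = 1
N=12: Q̂ = 6 + 3.3·12 = 45.6; e = 43.6 − 45.6 = -2
N=13: Q̂ = 6 + 3.3·13 = 48.9; e = 46.9 − 48.9 = -2
N=14: Q̂ = 6 + 3.3·14 = 52.2; e = 52.2 − 52.2 = 0

-5, 6, 0, 2, 1, -2, -2, 0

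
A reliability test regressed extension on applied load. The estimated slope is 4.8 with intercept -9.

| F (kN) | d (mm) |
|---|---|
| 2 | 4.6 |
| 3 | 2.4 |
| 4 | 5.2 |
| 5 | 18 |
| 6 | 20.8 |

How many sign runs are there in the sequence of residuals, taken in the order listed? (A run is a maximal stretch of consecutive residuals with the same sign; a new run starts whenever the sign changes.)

3 runs

F=2: ŷ = -9 + 4.8·2 = 0.6; e = 4.6 − 0.6 = 4
F=3: ŷ = -9 + 4.8·3 = 5.4; e = 2.4 − 5.4 = -3
F=4: ŷ = -9 + 4.8·4 = 10.2; e = 5.2 − 10.2 = -5
F=5: ŷ = -9 + 4.8·5 = 15; e = 18 − 15 = 3
F=6: ŷ = -9 + 4.8·6 = 19.8; e = 20.8 − 19.8 = 1
Signs: + − − + +
Runs: +×1, −×2, +×2 → 3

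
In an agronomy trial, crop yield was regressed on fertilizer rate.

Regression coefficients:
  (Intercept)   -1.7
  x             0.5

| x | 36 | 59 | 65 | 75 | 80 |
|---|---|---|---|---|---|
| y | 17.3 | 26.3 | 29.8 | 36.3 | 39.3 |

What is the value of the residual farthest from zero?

x=36: ŷ = -1.7 + 0.5·36 = 16.3; e = 17.3 − 16.3 = 1
x=59: ŷ = -1.7 + 0.5·59 = 27.8; e = 26.3 − 27.8 = -1.5
x=65: ŷ = -1.7 + 0.5·65 = 30.8; e = 29.8 − 30.8 = -1
x=75: ŷ = -1.7 + 0.5·75 = 35.8; e = 36.3 − 35.8 = 0.5
x=80: ŷ = -1.7 + 0.5·80 = 38.3; e = 39.3 − 38.3 = 1
Largest |e| is 1.5 at x = 59, residual -1.5.

e = -1.5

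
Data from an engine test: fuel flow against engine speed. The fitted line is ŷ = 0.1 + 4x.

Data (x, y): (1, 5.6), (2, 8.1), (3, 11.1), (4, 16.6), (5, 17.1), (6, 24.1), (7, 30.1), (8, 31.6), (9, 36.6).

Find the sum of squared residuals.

x=1: ŷ = 0.1 + 4·1 = 4.1; e = 5.6 − 4.1 = 1.5
x=2: ŷ = 0.1 + 4·2 = 8.1; e = 8.1 − 8.1 = 0
x=3: ŷ = 0.1 + 4·3 = 12.1; e = 11.1 − 12.1 = -1
x=4: ŷ = 0.1 + 4·4 = 16.1; e = 16.6 − 16.1 = 0.5
x=5: ŷ = 0.1 + 4·5 = 20.1; e = 17.1 − 20.1 = -3
x=6: ŷ = 0.1 + 4·6 = 24.1; e = 24.1 − 24.1 = 0
x=7: ŷ = 0.1 + 4·7 = 28.1; e = 30.1 − 28.1 = 2
x=8: ŷ = 0.1 + 4·8 = 32.1; e = 31.6 − 32.1 = -0.5
x=9: ŷ = 0.1 + 4·9 = 36.1; e = 36.6 − 36.1 = 0.5
SSE = 2.25 + 0 + 1 + 0.25 + 9 + 0 + 4 + 0.25 + 0.25 = 17

SSE = 17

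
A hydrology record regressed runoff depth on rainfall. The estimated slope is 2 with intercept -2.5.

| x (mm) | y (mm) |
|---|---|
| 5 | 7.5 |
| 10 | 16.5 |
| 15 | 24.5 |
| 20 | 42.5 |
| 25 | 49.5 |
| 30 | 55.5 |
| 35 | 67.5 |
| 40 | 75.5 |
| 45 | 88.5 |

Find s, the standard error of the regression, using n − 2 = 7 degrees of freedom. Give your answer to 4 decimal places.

s = 2.6186

x=5: ŷ = -2.5 + 2·5 = 7.5; r = 7.5 − 7.5 = 0
x=10: ŷ = -2.5 + 2·10 = 17.5; r = 16.5 − 17.5 = -1
x=15: ŷ = -2.5 + 2·15 = 27.5; r = 24.5 − 27.5 = -3
x=20: ŷ = -2.5 + 2·20 = 37.5; r = 42.5 − 37.5 = 5
x=25: ŷ = -2.5 + 2·25 = 47.5; r = 49.5 − 47.5 = 2
x=30: ŷ = -2.5 + 2·30 = 57.5; r = 55.5 − 57.5 = -2
x=35: ŷ = -2.5 + 2·35 = 67.5; r = 67.5 − 67.5 = 0
x=40: ŷ = -2.5 + 2·40 = 77.5; r = 75.5 − 77.5 = -2
x=45: ŷ = -2.5 + 2·45 = 87.5; r = 88.5 − 87.5 = 1
SSE = 0 + 1 + 9 + 25 + 4 + 4 + 0 + 4 + 1 = 48
s = √(48/7) = √6.85714 ≈ 2.6186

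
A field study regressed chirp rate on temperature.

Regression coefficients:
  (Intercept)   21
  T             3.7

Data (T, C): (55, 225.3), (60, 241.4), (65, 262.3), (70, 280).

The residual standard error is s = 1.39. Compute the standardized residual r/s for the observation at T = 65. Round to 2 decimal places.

0.58

ŷ = 21 + 3.7·65 = 261.5
r = 262.3 − 261.5 = 0.8
r/s = 0.8 / 1.39 = 0.58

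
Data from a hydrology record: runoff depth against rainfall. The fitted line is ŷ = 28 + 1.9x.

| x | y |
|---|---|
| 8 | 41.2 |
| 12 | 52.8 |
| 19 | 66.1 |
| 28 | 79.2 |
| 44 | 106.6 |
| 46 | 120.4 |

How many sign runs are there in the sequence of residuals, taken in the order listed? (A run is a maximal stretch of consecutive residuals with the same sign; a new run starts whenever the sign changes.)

4 runs

x=8: ŷ = 28 + 1.9·8 = 43.2; r = 41.2 − 43.2 = -2
x=12: ŷ = 28 + 1.9·12 = 50.8; r = 52.8 − 50.8 = 2
x=19: ŷ = 28 + 1.9·19 = 64.1; r = 66.1 − 64.1 = 2
x=28: ŷ = 28 + 1.9·28 = 81.2; r = 79.2 − 81.2 = -2
x=44: ŷ = 28 + 1.9·44 = 111.6; r = 106.6 − 111.6 = -5
x=46: ŷ = 28 + 1.9·46 = 115.4; r = 120.4 − 115.4 = 5
Signs: − + + − − +
Runs: −×1, +×2, −×2, +×1 → 4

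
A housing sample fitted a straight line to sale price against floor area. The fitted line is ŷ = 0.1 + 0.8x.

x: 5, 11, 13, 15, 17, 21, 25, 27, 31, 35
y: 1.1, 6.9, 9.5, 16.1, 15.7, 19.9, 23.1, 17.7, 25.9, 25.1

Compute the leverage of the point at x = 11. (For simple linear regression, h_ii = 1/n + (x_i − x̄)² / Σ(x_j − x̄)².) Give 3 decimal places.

h = 0.200

x̄ = (5 + 11 + 13 + 15 + 17 + 21 + 25 + 27 + 31 + 35)/10 = 20
Σ(x − x̄)² = 225 + 81 + 49 + 25 + 9 + 1 + 25 + 49 + 121 + 225 = 810
h = 1/10 + (-9)²/810 = 0.1 + 0.1 = 0.200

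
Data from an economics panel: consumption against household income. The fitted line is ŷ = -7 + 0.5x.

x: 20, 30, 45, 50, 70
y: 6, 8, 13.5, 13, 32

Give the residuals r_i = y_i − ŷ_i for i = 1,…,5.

3, 0, -2, -5, 4

x=20: ŷ = -7 + 0.5·20 = 3; r = 6 − 3 = 3
x=30: ŷ = -7 + 0.5·30 = 8; r = 8 − 8 = 0
x=45: ŷ = -7 + 0.5·45 = 15.5; r = 13.5 − 15.5 = -2
x=50: ŷ = -7 + 0.5·50 = 18; r = 13 − 18 = -5
x=70: ŷ = -7 + 0.5·70 = 28; r = 32 − 28 = 4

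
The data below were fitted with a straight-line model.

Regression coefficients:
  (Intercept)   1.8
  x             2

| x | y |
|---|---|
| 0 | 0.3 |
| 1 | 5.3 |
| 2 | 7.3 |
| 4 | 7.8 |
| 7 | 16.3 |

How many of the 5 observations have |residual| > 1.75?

x=0: ŷ = 1.8 + 2·0 = 1.8; e = 0.3 − 1.8 = -1.5
x=1: ŷ = 1.8 + 2·1 = 3.8; e = 5.3 − 3.8 = 1.5
x=2: ŷ = 1.8 + 2·2 = 5.8; e = 7.3 − 5.8 = 1.5
x=4: ŷ = 1.8 + 2·4 = 9.8; e = 7.8 − 9.8 = -2
x=7: ŷ = 1.8 + 2·7 = 15.8; e = 16.3 − 15.8 = 0.5
|e| > 1.75: x=4 (|e|=2) → 1

1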